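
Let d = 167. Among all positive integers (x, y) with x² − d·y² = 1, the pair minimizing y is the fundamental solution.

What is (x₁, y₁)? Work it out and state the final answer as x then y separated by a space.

√167 → a₀=12, period (1,11,1,24); ℓ=4 even so k=3
k=0  a_k=12  p_k/q_k = 12/1
k=1  a_k=1  p_k/q_k = 13/1
k=2  a_k=11  p_k/q_k = 155/12
k=3  a_k=1  p_k/q_k = 168/13
fundamental: x₁=168, y₁=13  (since 28224 − 167·169 = 1)

168 13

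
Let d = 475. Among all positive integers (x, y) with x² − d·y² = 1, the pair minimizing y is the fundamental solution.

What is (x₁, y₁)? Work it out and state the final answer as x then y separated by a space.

57799 2652

√475 = [21; 1,3,1,6,2,6,1,3,1,42, …], period ℓ=10 (even) → k=9
i=0: a=21 ⇒ p=21, q=1
i=1: a=1 ⇒ p=22, q=1
i=2: a=3 ⇒ p=87, q=4
…
i=5: a=2 ⇒ p=1591, q=73
i=6: a=6 ⇒ p=10287, q=472
…
i=8: a=3 ⇒ p=45921, q=2107
i=9: a=1 ⇒ p=57799, q=2652
fundamental: x₁=57799, y₁=2652  (since 3340724401 − 475·7033104 = 1)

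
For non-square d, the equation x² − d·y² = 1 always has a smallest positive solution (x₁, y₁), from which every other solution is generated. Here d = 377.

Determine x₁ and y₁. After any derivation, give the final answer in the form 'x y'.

d=377: √d = [19; 2,2,2,38] (ℓ=4, even), read p_3/q_3
k=0  a_k=19  p_k/q_k = 19/1
…
k=2  a_k=2  p_k/q_k = 97/5
k=3  a_k=2  p_k/q_k = 233/12
fundamental: x₁=233, y₁=12  (since 54289 − 377·144 = 1)

233 12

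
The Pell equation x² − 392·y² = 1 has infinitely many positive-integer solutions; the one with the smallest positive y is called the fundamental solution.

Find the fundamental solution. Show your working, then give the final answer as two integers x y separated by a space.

d=392: √d = [19; 1,3,1,38] (ℓ=4, even), read p_3/q_3
k=0  a_k=19  p_k/q_k = 19/1
k=1  a_k=1  p_k/q_k = 20/1
k=2  a_k=3  p_k/q_k = 79/4
k=3  a_k=1  p_k/q_k = 99/5
fundamental: x₁=99, y₁=5  (since 9801 − 392·25 = 1)

99 5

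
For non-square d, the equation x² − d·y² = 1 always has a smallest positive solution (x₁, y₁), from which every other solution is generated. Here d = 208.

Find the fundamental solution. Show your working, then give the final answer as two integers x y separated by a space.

649 45

d=208: √d = [14; 2,2,1,2,2,28] (ℓ=6, even), read p_5/q_5
step 0: (14, 1)  from 14·(1,0) + (0,1)
step 1: (29, 2)  from 2·(14,1) + (1,0)
…
step 4: (274, 19)  from 2·(101,7) + (72,5)
step 5: (649, 45)  from 2·(274,19) + (101,7)
→ (649, 45).  Check: 649²=421201, 208·45²=421200, difference 1.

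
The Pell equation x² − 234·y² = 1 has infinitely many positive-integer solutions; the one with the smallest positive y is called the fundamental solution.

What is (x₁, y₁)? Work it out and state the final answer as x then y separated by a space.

√234 = [15; 3,2,1,2,1,2,3,30, …], period ℓ=8 (even) → k=7
step 0: (15, 1)  from 15·(1,0) + (0,1)
step 1: (46, 3)  from 3·(15,1) + (1,0)
step 2: (107, 7)  from 2·(46,3) + (15,1)
step 3: (153, 10)  from 1·(107,7) + (46,3)
step 4: (413, 27)  from 2·(153,10) + (107,7)
…
step 6: (1545, 101)  from 2·(566,37) + (413,27)
step 7: (5201, 340)  from 3·(1545,101) + (566,37)
(x₁, y₁) = (5201, 340);  5201² − 234·340² = 1 ✓

5201 340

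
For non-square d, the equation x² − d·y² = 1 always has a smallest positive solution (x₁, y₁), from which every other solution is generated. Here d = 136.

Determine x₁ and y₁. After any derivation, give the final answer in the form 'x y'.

d=136: √d = [11; 1,1,1,22] (ℓ=4, even), read p_3/q_3
k=0  a_k=11  p_k/q_k = 11/1
…
k=2  a_k=1  p_k/q_k = 23/2
k=3  a_k=1  p_k/q_k = 35/3
fundamental: x₁=35, y₁=3  (since 1225 − 136·9 = 1)

35 3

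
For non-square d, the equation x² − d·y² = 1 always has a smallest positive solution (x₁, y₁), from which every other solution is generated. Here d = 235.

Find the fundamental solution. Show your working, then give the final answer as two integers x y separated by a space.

46 3

[15; 3,30] for √235; ℓ=2 ⇒ convergent index 1
i=0: a=15 ⇒ p=15, q=1
i=1: a=3 ⇒ p=46, q=3
(x₁, y₁) = (46, 3);  46² − 235·3² = 1 ✓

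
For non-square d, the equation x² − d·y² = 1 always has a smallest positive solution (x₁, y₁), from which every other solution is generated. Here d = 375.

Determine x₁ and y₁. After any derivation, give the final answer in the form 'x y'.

[19; 2,1,2,1,5,1,2,1,2,38] for √375; ℓ=10 ⇒ convergent index 9
step 0: (19, 1)  from 19·(1,0) + (0,1)
step 1: (39, 2)  from 2·(19,1) + (1,0)
…
step 5: (1220, 63)  from 5·(213,11) + (155,8)
…
step 8: (5519, 285)  from 1·(4086,211) + (1433,74)
step 9: (15124, 781)  from 2·(5519,285) + (4086,211)
→ (15124, 781).  Check: 15124²=228735376, 375·781²=228735375, difference 1.

15124 781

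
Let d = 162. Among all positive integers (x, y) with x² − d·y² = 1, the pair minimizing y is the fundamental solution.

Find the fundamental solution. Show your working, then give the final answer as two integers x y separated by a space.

19601 1540

[12; 1,2,1,2,12,2,1,2,1,24] for √162; ℓ=10 ⇒ convergent index 9
a_0=12:  p_0=12·1+0=12,  q_0=12·0+1=1
…
a_2=2:  p_2=2·13+12=38,  q_2=2·1+1=3
a_3=1:  p_3=1·38+13=51,  q_3=1·3+1=4
…
a_5=12:  p_5=12·140+51=1731,  q_5=12·11+4=136
a_6=2:  p_6=2·1731+140=3602,  q_6=2·136+11=283
a_7=1:  p_7=1·3602+1731=5333,  q_7=1·283+136=419
a_8=2:  p_8=2·5333+3602=14268,  q_8=2·419+283=1121
a_9=1:  p_9=1·14268+5333=19601,  q_9=1·1121+419=1540
fundamental: x₁=19601, y₁=1540  (since 384199201 − 162·2371600 = 1)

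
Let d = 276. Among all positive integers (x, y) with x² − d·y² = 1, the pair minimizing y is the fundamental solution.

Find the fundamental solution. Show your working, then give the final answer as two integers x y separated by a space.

7775 468

√276 = [16; 1,1,1,1,2,2,2,1,1,1,1,32, …], period ℓ=12 (even) → k=11
step 0: (16, 1)  from 16·(1,0) + (0,1)
step 1: (17, 1)  from 1·(16,1) + (1,0)
step 2: (33, 2)  from 1·(17,1) + (16,1)
…
step 5: (216, 13)  from 2·(83,5) + (50,3)
step 6: (515, 31)  from 2·(216,13) + (83,5)
…
step 8: (1761, 106)  from 1·(1246,75) + (515,31)
…
step 10: (4768, 287)  from 1·(3007,181) + (1761,106)
step 11: (7775, 468)  from 1·(4768,287) + (3007,181)
→ (7775, 468).  Check: 7775²=60450625, 276·468²=60450624, difference 1.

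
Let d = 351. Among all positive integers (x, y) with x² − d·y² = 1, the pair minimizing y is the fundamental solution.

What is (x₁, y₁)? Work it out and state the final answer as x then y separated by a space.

√351 = [18; 1,2,1,3,2,2,2,3,1,2,1,36, …], period ℓ=12 (even) → k=11
step 0: (18, 1)  from 18·(1,0) + (0,1)
step 1: (19, 1)  from 1·(18,1) + (1,0)
…
step 3: (75, 4)  from 1·(56,3) + (19,1)
…
step 8: (12796, 683)  from 3·(3747,200) + (1555,83)
step 9: (16543, 883)  from 1·(12796,683) + (3747,200)
step 10: (45882, 2449)  from 2·(16543,883) + (12796,683)
step 11: (62425, 3332)  from 1·(45882,2449) + (16543,883)
→ (62425, 3332).  Check: 62425²=3896880625, 351·3332²=3896880624, difference 1.

62425 3332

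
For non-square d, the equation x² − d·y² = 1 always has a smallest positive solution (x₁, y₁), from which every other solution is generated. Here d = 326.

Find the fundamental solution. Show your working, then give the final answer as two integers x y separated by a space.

325 18

√326 = [18; 18,36, …], period ℓ=2 (even) → k=1
step 0: (18, 1)  from 18·(1,0) + (0,1)
step 1: (325, 18)  from 18·(18,1) + (1,0)
→ (325, 18).  Check: 325²=105625, 326·18²=105624, difference 1.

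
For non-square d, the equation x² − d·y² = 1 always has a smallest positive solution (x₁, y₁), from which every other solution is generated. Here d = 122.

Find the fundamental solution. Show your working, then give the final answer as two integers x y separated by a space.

243 22

d=122: √d = [11; 22] (ℓ=1, odd), read p_1/q_1
i=0: a=11 ⇒ p=11, q=1
i=1: a=22 ⇒ p=243, q=22
(x₁, y₁) = (243, 22);  243² − 122·22² = 1 ✓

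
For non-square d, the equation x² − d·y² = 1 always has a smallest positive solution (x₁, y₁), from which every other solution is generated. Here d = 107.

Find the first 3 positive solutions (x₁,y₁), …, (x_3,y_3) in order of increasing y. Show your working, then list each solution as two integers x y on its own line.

962 93
1850887 178932
3561105626 344265075

√107 = [10; 2,1,9,1,2,20, …], period ℓ=6 (even) → k=5
k=0  a_k=10  p_k/q_k = 10/1
…
k=4  a_k=1  p_k/q_k = 331/32
k=5  a_k=2  p_k/q_k = 962/93
→ (962, 93).  Check: 962²=925444, 107·93²=925443, difference 1.
(x_2, y_2) = (962·962 + 107·93·93, 962·93 + 93·962) = (1850887, 178932)
(x_3, y_3) = (962·1850887 + 107·93·178932, 962·178932 + 93·1850887) = (3561105626, 344265075)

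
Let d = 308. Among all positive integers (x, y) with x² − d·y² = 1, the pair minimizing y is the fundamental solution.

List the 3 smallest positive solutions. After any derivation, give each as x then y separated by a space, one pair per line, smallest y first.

351 20
246401 14040
172973151 9856060

[17; 1,1,4,1,1,34] for √308; ℓ=6 ⇒ convergent index 5
i=0: a=17 ⇒ p=17, q=1
i=1: a=1 ⇒ p=18, q=1
i=2: a=1 ⇒ p=35, q=2
…
i=4: a=1 ⇒ p=193, q=11
i=5: a=1 ⇒ p=351, q=20
(x₁, y₁) = (351, 20);  351² − 308·20² = 1 ✓
k=2:  x_2 = 351·351+308·20·20 = 246401,  y_2 = 351·20+20·351 = 14040
k=3:  x_3 = 351·246401+308·20·14040 = 172973151,  y_3 = 351·14040+20·246401 = 9856060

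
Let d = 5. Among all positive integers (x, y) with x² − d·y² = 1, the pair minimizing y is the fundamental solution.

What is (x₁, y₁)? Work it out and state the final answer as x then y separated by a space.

[2; 4] for √5; ℓ=1 ⇒ convergent index 1
k=0  a_k=2  p_k/q_k = 2/1
k=1  a_k=4  p_k/q_k = 9/4
→ (9, 4).  Check: 9²=81, 5·4²=80, difference 1.

9 4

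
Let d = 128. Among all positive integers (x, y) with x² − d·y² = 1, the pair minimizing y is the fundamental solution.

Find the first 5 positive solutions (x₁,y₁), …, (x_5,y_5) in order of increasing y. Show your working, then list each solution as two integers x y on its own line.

√128 = [11; 3,5,3,22, …], period ℓ=4 (even) → k=3
a_0=11:  p_0=11·1+0=11,  q_0=11·0+1=1
a_1=3:  p_1=3·11+1=34,  q_1=3·1+0=3
a_2=5:  p_2=5·34+11=181,  q_2=5·3+1=16
a_3=3:  p_3=3·181+34=577,  q_3=3·16+3=51
fundamental: x₁=577, y₁=51  (since 332929 − 128·2601 = 1)
n=2: (577,51)∘(577,51) = (577·577+128·51·51, 577·51+51·577) = (665857,58854)
n=3: (665857,58854)∘(577,51) = (577·665857+128·51·58854, 577·58854+51·665857) = (768398401,67917465)
n=4: (768398401,67917465)∘(577,51) = (577·768398401+128·51·67917465, 577·67917465+51·768398401) = (886731088897,78376695756)
n=5: (886731088897,78376695756)∘(577,51) = (577·886731088897+128·51·78376695756, 577·78376695756+51·886731088897) = (1023286908188737,90446638984959)

577 51
665857 58854
768398401 67917465
886731088897 78376695756
1023286908188737 90446638984959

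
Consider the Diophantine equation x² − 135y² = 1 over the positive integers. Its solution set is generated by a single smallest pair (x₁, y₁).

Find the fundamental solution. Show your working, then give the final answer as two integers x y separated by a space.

√135 = [11; 1,1,1,1,1,1,1,22, …], period ℓ=8 (even) → k=7
a_0=11:  p_0=11·1+0=11,  q_0=11·0+1=1
a_1=1:  p_1=1·11+1=12,  q_1=1·1+0=1
…
a_3=1:  p_3=1·23+12=35,  q_3=1·2+1=3
…
a_5=1:  p_5=1·58+35=93,  q_5=1·5+3=8
a_6=1:  p_6=1·93+58=151,  q_6=1·8+5=13
a_7=1:  p_7=1·151+93=244,  q_7=1·13+8=21
fundamental: x₁=244, y₁=21  (since 59536 − 135·441 = 1)

244 21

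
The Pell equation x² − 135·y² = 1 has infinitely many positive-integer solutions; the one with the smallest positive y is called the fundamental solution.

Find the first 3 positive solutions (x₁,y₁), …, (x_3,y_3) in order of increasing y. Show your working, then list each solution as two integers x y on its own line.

√135 → a₀=11, period (1,1,1,1,1,1,1,22); ℓ=8 even so k=7
i=0: a=11 ⇒ p=11, q=1
…
i=6: a=1 ⇒ p=151, q=13
i=7: a=1 ⇒ p=244, q=21
→ (244, 21).  Check: 244²=59536, 135·21²=59535, difference 1.
(x_2, y_2) = (244·244 + 135·21·21, 244·21 + 21·244) = (119071, 10248)
(x_3, y_3) = (244·119071 + 135·21·10248, 244·10248 + 21·119071) = (58106404, 5001003)

244 21
119071 10248
58106404 5001003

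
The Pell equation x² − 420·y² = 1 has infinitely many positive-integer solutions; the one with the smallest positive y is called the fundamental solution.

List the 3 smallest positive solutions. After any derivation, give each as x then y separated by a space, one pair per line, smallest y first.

√420 → a₀=20, period (2,40); ℓ=2 even so k=1
i=0: a=20 ⇒ p=20, q=1
i=1: a=2 ⇒ p=41, q=2
→ (41, 2).  Check: 41²=1681, 420·2²=1680, difference 1.
n=2: (41,2)∘(41,2) = (41·41+420·2·2, 41·2+2·41) = (3361,164)
n=3: (3361,164)∘(41,2) = (41·3361+420·2·164, 41·164+2·3361) = (275561,13446)

41 2
3361 164
275561 13446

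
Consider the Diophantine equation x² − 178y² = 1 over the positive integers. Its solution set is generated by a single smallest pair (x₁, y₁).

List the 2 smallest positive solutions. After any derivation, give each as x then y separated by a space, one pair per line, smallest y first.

1601 120
5126401 384240

√178 → a₀=13, period (2,1,12,1,2,26); ℓ=6 even so k=5
i=0: a=13 ⇒ p=13, q=1
…
i=3: a=12 ⇒ p=507, q=38
i=4: a=1 ⇒ p=547, q=41
i=5: a=2 ⇒ p=1601, q=120
fundamental: x₁=1601, y₁=120  (since 2563201 − 178·14400 = 1)
(x_2, y_2) = (1601·1601 + 178·120·120, 1601·120 + 120·1601) = (5126401, 384240)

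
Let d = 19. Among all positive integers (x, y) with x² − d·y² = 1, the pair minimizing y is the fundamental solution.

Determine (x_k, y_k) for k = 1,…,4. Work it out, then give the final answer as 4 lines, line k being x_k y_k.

170 39
57799 13260
19651490 4508361
6681448801 1532829480

d=19: √d = [4; 2,1,3,1,2,8] (ℓ=6, even), read p_5/q_5
i=0: a=4 ⇒ p=4, q=1
i=1: a=2 ⇒ p=9, q=2
…
i=3: a=3 ⇒ p=48, q=11
i=4: a=1 ⇒ p=61, q=14
i=5: a=2 ⇒ p=170, q=39
(x₁, y₁) = (170, 39);  170² − 19·39² = 1 ✓
(x_2, y_2) = (170·170 + 19·39·39, 170·39 + 39·170) = (57799, 13260)
(x_3, y_3) = (170·57799 + 19·39·13260, 170·13260 + 39·57799) = (19651490, 4508361)
(x_4, y_4) = (170·19651490 + 19·39·4508361, 170·4508361 + 39·19651490) = (6681448801, 1532829480)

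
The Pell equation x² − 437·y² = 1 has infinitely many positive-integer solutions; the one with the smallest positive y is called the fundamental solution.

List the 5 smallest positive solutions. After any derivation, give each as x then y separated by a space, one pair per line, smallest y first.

4599 220
42301601 2023560
389090121399 18612704660
3578850894326401 171199655439120
32918270136924114999 1574694412116321100

√437 → a₀=20, period (1,9,2,9,1,40); ℓ=6 even so k=5
step 0: (20, 1)  from 20·(1,0) + (0,1)
…
step 2: (209, 10)  from 9·(21,1) + (20,1)
…
step 4: (4160, 199)  from 9·(439,21) + (209,10)
step 5: (4599, 220)  from 1·(4160,199) + (439,21)
(x₁, y₁) = (4599, 220);  4599² − 437·220² = 1 ✓
n=2: (4599,220)∘(4599,220) = (4599·4599+437·220·220, 4599·220+220·4599) = (42301601,2023560)
n=3: (42301601,2023560)∘(4599,220) = (4599·42301601+437·220·2023560, 4599·2023560+220·42301601) = (389090121399,18612704660)
n=4: (389090121399,18612704660)∘(4599,220) = (4599·389090121399+437·220·18612704660, 4599·18612704660+220·389090121399) = (3578850894326401,171199655439120)
n=5: (3578850894326401,171199655439120)∘(4599,220) = (4599·3578850894326401+437·220·171199655439120, 4599·171199655439120+220·3578850894326401) = (32918270136924114999,1574694412116321100)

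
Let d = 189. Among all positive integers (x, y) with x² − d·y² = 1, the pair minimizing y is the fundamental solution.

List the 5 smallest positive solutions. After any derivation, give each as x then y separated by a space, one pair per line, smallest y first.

[13; 1,2,1,26] for √189; ℓ=4 ⇒ convergent index 3
k=0  a_k=13  p_k/q_k = 13/1
k=1  a_k=1  p_k/q_k = 14/1
k=2  a_k=2  p_k/q_k = 41/3
k=3  a_k=1  p_k/q_k = 55/4
(x₁, y₁) = (55, 4);  55² − 189·4² = 1 ✓
(x_2, y_2) = (55·55 + 189·4·4, 55·4 + 4·55) = (6049, 440)
(x_3, y_3) = (55·6049 + 189·4·440, 55·440 + 4·6049) = (665335, 48396)
(x_4, y_4) = (55·665335 + 189·4·48396, 55·48396 + 4·665335) = (73180801, 5323120)
(x_5, y_5) = (55·73180801 + 189·4·5323120, 55·5323120 + 4·73180801) = (8049222775, 585494804)

55 4
6049 440
665335 48396
73180801 5323120
8049222775 585494804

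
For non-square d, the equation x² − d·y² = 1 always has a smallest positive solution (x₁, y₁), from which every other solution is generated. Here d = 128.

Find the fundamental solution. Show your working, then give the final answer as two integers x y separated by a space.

√128 = [11; 3,5,3,22, …], period ℓ=4 (even) → k=3
k=0  a_k=11  p_k/q_k = 11/1
…
k=2  a_k=5  p_k/q_k = 181/16
k=3  a_k=3  p_k/q_k = 577/51
(x₁, y₁) = (577, 51);  577² − 128·51² = 1 ✓

577 51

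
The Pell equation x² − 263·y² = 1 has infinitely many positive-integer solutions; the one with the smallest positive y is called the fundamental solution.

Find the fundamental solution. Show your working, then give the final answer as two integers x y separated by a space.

√263 = [16; 4,1,1,1,1,15,1,1,1,1,4,32, …], period ℓ=12 (even) → k=11
k=0  a_k=16  p_k/q_k = 16/1
…
k=2  a_k=1  p_k/q_k = 81/5
k=3  a_k=1  p_k/q_k = 146/9
…
k=6  a_k=15  p_k/q_k = 5822/359
…
k=8  a_k=1  p_k/q_k = 12017/741
k=9  a_k=1  p_k/q_k = 18212/1123
k=10  a_k=1  p_k/q_k = 30229/1864
k=11  a_k=4  p_k/q_k = 139128/8579
→ (139128, 8579).  Check: 139128²=19356600384, 263·8579²=19356600383, difference 1.

139128 8579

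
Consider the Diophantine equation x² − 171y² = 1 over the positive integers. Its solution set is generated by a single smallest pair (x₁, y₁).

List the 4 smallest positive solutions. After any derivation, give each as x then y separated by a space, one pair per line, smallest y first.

170 13
57799 4420
19651490 1502787
6681448801 510943160

√171 → a₀=13, period (13,26); ℓ=2 even so k=1
i=0: a=13 ⇒ p=13, q=1
i=1: a=13 ⇒ p=170, q=13
→ (170, 13).  Check: 170²=28900, 171·13²=28899, difference 1.
k=2:  x_2 = 170·170+171·13·13 = 57799,  y_2 = 170·13+13·170 = 4420
k=3:  x_3 = 170·57799+171·13·4420 = 19651490,  y_3 = 170·4420+13·57799 = 1502787
k=4:  x_4 = 170·19651490+171·13·1502787 = 6681448801,  y_4 = 170·1502787+13·19651490 = 510943160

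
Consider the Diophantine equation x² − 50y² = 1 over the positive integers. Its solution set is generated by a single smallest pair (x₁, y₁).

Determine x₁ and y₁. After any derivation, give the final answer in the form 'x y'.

√50 → a₀=7, period (14); ℓ=1 odd so k=1
step 0: (7, 1)  from 7·(1,0) + (0,1)
step 1: (99, 14)  from 14·(7,1) + (1,0)
→ (99, 14).  Check: 99²=9801, 50·14²=9800, difference 1.

99 14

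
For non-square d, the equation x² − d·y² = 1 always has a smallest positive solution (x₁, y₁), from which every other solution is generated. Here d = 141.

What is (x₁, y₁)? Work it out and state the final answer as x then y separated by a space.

√141 = [11; 1,6,1,22, …], period ℓ=4 (even) → k=3
step 0: (11, 1)  from 11·(1,0) + (0,1)
step 1: (12, 1)  from 1·(11,1) + (1,0)
step 2: (83, 7)  from 6·(12,1) + (11,1)
step 3: (95, 8)  from 1·(83,7) + (12,1)
→ (95, 8).  Check: 95²=9025, 141·8²=9024, difference 1.

95 8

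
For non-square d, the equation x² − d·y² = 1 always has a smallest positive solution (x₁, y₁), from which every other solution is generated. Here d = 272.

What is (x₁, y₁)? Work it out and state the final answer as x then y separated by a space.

33 2

[16; 2,32] for √272; ℓ=2 ⇒ convergent index 1
a_0=16:  p_0=16·1+0=16,  q_0=16·0+1=1
a_1=2:  p_1=2·16+1=33,  q_1=2·1+0=2
fundamental: x₁=33, y₁=2  (since 1089 − 272·4 = 1)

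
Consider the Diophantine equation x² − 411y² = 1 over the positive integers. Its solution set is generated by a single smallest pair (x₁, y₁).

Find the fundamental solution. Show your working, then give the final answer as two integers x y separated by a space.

49730 2453

[20; 3,1,1,1,19,1,1,1,3,40] for √411; ℓ=10 ⇒ convergent index 9
i=0: a=20 ⇒ p=20, q=1
i=1: a=3 ⇒ p=61, q=3
i=2: a=1 ⇒ p=81, q=4
…
i=4: a=1 ⇒ p=223, q=11
…
i=6: a=1 ⇒ p=4602, q=227
…
i=8: a=1 ⇒ p=13583, q=670
i=9: a=3 ⇒ p=49730, q=2453
→ (49730, 2453).  Check: 49730²=2473072900, 411·2453²=2473072899, difference 1.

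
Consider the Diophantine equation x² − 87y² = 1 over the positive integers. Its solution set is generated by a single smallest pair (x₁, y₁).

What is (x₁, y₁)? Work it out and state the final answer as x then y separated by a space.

√87 → a₀=9, period (3,18); ℓ=2 even so k=1
k=0  a_k=9  p_k/q_k = 9/1
k=1  a_k=3  p_k/q_k = 28/3
(x₁, y₁) = (28, 3);  28² − 87·3² = 1 ✓

28 3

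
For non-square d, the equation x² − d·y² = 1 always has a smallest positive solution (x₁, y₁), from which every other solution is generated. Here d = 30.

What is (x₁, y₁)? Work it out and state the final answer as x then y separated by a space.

11 2

d=30: √d = [5; 2,10] (ℓ=2, even), read p_1/q_1
a_0=5:  p_0=5·1+0=5,  q_0=5·0+1=1
a_1=2:  p_1=2·5+1=11,  q_1=2·1+0=2
(x₁, y₁) = (11, 2);  11² − 30·2² = 1 ✓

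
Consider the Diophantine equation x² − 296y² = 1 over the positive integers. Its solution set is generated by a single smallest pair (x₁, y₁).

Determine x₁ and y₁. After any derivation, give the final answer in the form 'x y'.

√296 = [17; 4,1,7,1,4,34, …], period ℓ=6 (even) → k=5
a_0=17:  p_0=17·1+0=17,  q_0=17·0+1=1
a_1=4:  p_1=4·17+1=69,  q_1=4·1+0=4
…
a_4=1:  p_4=1·671+86=757,  q_4=1·39+5=44
a_5=4:  p_5=4·757+671=3699,  q_5=4·44+39=215
(x₁, y₁) = (3699, 215);  3699² − 296·215² = 1 ✓

3699 215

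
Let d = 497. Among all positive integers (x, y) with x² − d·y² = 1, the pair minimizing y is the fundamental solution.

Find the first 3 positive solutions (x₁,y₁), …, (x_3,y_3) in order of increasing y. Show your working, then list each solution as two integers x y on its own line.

1201887 53912
2889064721537 129592263888
6944658661946678751 311510514535059400

√497 = [22; 3,2,2,5,6,5,2,2,3,44, …], period ℓ=10 (even) → k=9
step 0: (22, 1)  from 22·(1,0) + (0,1)
step 1: (67, 3)  from 3·(22,1) + (1,0)
step 2: (156, 7)  from 2·(67,3) + (22,1)
step 3: (379, 17)  from 2·(156,7) + (67,3)
…
step 5: (12685, 569)  from 6·(2051,92) + (379,17)
step 6: (65476, 2937)  from 5·(12685,569) + (2051,92)
step 7: (143637, 6443)  from 2·(65476,2937) + (12685,569)
step 8: (352750, 15823)  from 2·(143637,6443) + (65476,2937)
step 9: (1201887, 53912)  from 3·(352750,15823) + (143637,6443)
→ (1201887, 53912).  Check: 1201887²=1444532360769, 497·53912²=1444532360768, difference 1.
k=2:  x_2 = 1201887·1201887+497·53912·53912 = 2889064721537,  y_2 = 1201887·53912+53912·1201887 = 129592263888
k=3:  x_3 = 1201887·2889064721537+497·53912·129592263888 = 6944658661946678751,  y_3 = 1201887·129592263888+53912·2889064721537 = 311510514535059400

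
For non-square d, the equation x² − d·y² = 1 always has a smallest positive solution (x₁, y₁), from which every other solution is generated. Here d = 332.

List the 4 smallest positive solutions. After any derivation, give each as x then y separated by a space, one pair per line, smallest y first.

13447 738
361643617 19847772
9726043422151 533785979430
261572211433685377 14355640110942648

d=332: √d = [18; 4,1,1,8,1,1,4,36] (ℓ=8, even), read p_7/q_7
step 0: (18, 1)  from 18·(1,0) + (0,1)
…
step 2: (91, 5)  from 1·(73,4) + (18,1)
step 3: (164, 9)  from 1·(91,5) + (73,4)
step 4: (1403, 77)  from 8·(164,9) + (91,5)
step 5: (1567, 86)  from 1·(1403,77) + (164,9)
step 6: (2970, 163)  from 1·(1567,86) + (1403,77)
step 7: (13447, 738)  from 4·(2970,163) + (1567,86)
fundamental: x₁=13447, y₁=738  (since 180821809 − 332·544644 = 1)
(13447+738√332)^2 = 361643617 + 19847772√332
(13447+738√332)^3 = 9726043422151 + 533785979430√332
(13447+738√332)^4 = 261572211433685377 + 14355640110942648√332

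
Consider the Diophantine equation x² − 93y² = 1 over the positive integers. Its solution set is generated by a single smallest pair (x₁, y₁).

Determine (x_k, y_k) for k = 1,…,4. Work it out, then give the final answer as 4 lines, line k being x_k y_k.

d=93: √d = [9; 1,1,1,4,6,4,1,1,1,18] (ℓ=10, even), read p_9/q_9
step 0: (9, 1)  from 9·(1,0) + (0,1)
step 1: (10, 1)  from 1·(9,1) + (1,0)
step 2: (19, 2)  from 1·(10,1) + (9,1)
step 3: (29, 3)  from 1·(19,2) + (10,1)
…
step 5: (839, 87)  from 6·(135,14) + (29,3)
…
step 7: (4330, 449)  from 1·(3491,362) + (839,87)
step 8: (7821, 811)  from 1·(4330,449) + (3491,362)
step 9: (12151, 1260)  from 1·(7821,811) + (4330,449)
fundamental: x₁=12151, y₁=1260  (since 147646801 − 93·1587600 = 1)
k=2:  x_2 = 12151·12151+93·1260·1260 = 295293601,  y_2 = 12151·1260+1260·12151 = 30620520
k=3:  x_3 = 12151·295293601+93·1260·30620520 = 7176225079351,  y_3 = 12151·30620520+1260·295293601 = 744139875780
k=4:  x_4 = 12151·7176225079351+93·1260·744139875780 = 174396621583094401,  y_4 = 12151·744139875780+1260·7176225079351 = 18084087230585040

12151 1260
295293601 30620520
7176225079351 744139875780
174396621583094401 18084087230585040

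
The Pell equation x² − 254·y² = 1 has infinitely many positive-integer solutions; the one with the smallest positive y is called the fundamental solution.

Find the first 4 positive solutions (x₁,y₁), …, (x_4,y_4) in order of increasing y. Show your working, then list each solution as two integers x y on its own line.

255 16
130049 8160
66324735 4161584
33825484801 2122399680

√254 → a₀=15, period (1,14,1,30); ℓ=4 even so k=3
step 0: (15, 1)  from 15·(1,0) + (0,1)
…
step 2: (239, 15)  from 14·(16,1) + (15,1)
step 3: (255, 16)  from 1·(239,15) + (16,1)
fundamental: x₁=255, y₁=16  (since 65025 − 254·256 = 1)
(x_2, y_2) = (255·255 + 254·16·16, 255·16 + 16·255) = (130049, 8160)
(x_3, y_3) = (255·130049 + 254·16·8160, 255·8160 + 16·130049) = (66324735, 4161584)
(x_4, y_4) = (255·66324735 + 254·16·4161584, 255·4161584 + 16·66324735) = (33825484801, 2122399680)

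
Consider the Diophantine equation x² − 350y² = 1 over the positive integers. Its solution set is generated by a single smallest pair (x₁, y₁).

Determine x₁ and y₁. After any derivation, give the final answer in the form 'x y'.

√350 = [18; 1,2,2,2,1,36, …], period ℓ=6 (even) → k=5
k=0  a_k=18  p_k/q_k = 18/1
k=1  a_k=1  p_k/q_k = 19/1
k=2  a_k=2  p_k/q_k = 56/3
k=3  a_k=2  p_k/q_k = 131/7
k=4  a_k=2  p_k/q_k = 318/17
k=5  a_k=1  p_k/q_k = 449/24
(x₁, y₁) = (449, 24);  449² − 350·24² = 1 ✓

449 24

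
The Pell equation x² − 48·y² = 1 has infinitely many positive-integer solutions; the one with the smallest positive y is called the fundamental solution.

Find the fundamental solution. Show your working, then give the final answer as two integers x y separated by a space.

√48 → a₀=6, period (1,12); ℓ=2 even so k=1
k=0  a_k=6  p_k/q_k = 6/1
k=1  a_k=1  p_k/q_k = 7/1
(x₁, y₁) = (7, 1);  7² − 48·1² = 1 ✓

7 1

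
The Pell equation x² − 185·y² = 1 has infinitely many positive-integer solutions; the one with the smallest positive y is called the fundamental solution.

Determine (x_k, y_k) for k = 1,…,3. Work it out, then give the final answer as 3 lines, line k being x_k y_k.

d=185: √d = [13; 1,1,1,1,26] (ℓ=5, odd), read p_9/q_9
i=0: a=13 ⇒ p=13, q=1
i=1: a=1 ⇒ p=14, q=1
i=2: a=1 ⇒ p=27, q=2
i=3: a=1 ⇒ p=41, q=3
i=4: a=1 ⇒ p=68, q=5
i=5: a=26 ⇒ p=1809, q=133
…
i=7: a=1 ⇒ p=3686, q=271
i=8: a=1 ⇒ p=5563, q=409
i=9: a=1 ⇒ p=9249, q=680
(x₁, y₁) = (9249, 680);  9249² − 185·680² = 1 ✓
(9249+680√185)^2 = 171088001 + 12578640√185
(9249+680√185)^3 = 3164785833249 + 232679682040√185

9249 680
171088001 12578640
3164785833249 232679682040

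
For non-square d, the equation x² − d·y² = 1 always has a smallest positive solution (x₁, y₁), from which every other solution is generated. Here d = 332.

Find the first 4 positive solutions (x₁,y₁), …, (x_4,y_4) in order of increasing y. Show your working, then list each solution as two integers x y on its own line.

[18; 4,1,1,8,1,1,4,36] for √332; ℓ=8 ⇒ convergent index 7
k=0  a_k=18  p_k/q_k = 18/1
…
k=3  a_k=1  p_k/q_k = 164/9
…
k=5  a_k=1  p_k/q_k = 1567/86
k=6  a_k=1  p_k/q_k = 2970/163
k=7  a_k=4  p_k/q_k = 13447/738
fundamental: x₁=13447, y₁=738  (since 180821809 − 332·544644 = 1)
(x_2, y_2) = (13447·13447 + 332·738·738, 13447·738 + 738·13447) = (361643617, 19847772)
(x_3, y_3) = (13447·361643617 + 332·738·19847772, 13447·19847772 + 738·361643617) = (9726043422151, 533785979430)
(x_4, y_4) = (13447·9726043422151 + 332·738·533785979430, 13447·533785979430 + 738·9726043422151) = (261572211433685377, 14355640110942648)

13447 738
361643617 19847772
9726043422151 533785979430
261572211433685377 14355640110942648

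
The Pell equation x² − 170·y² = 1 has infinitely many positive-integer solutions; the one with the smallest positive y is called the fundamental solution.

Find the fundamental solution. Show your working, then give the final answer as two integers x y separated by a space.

339 26

[13; 26] for √170; ℓ=1 ⇒ convergent index 1
step 0: (13, 1)  from 13·(1,0) + (0,1)
step 1: (339, 26)  from 26·(13,1) + (1,0)
fundamental: x₁=339, y₁=26  (since 114921 − 170·676 = 1)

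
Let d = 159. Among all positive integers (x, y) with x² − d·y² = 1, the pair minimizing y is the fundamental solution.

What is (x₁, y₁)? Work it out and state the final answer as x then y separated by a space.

√159 → a₀=12, period (1,1,1,1,3,1,1,1,1,24); ℓ=10 even so k=9
i=0: a=12 ⇒ p=12, q=1
…
i=2: a=1 ⇒ p=25, q=2
…
i=8: a=1 ⇒ p=807, q=64
i=9: a=1 ⇒ p=1324, q=105
→ (1324, 105).  Check: 1324²=1752976, 159·105²=1752975, difference 1.

1324 105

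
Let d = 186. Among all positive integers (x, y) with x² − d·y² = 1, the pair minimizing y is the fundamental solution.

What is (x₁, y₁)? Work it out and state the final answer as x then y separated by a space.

d=186: √d = [13; 1,1,1,3,4,3,1,1,1,26] (ℓ=10, even), read p_9/q_9
step 0: (13, 1)  from 13·(1,0) + (0,1)
step 1: (14, 1)  from 1·(13,1) + (1,0)
step 2: (27, 2)  from 1·(14,1) + (13,1)
step 3: (41, 3)  from 1·(27,2) + (14,1)
step 4: (150, 11)  from 3·(41,3) + (27,2)
step 5: (641, 47)  from 4·(150,11) + (41,3)
step 6: (2073, 152)  from 3·(641,47) + (150,11)
step 7: (2714, 199)  from 1·(2073,152) + (641,47)
step 8: (4787, 351)  from 1·(2714,199) + (2073,152)
step 9: (7501, 550)  from 1·(4787,351) + (2714,199)
(x₁, y₁) = (7501, 550);  7501² − 186·550² = 1 ✓

7501 550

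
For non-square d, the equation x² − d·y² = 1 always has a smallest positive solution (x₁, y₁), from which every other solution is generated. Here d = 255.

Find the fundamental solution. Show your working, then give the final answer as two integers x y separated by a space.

16 1

√255 → a₀=15, period (1,30); ℓ=2 even so k=1
k=0  a_k=15  p_k/q_k = 15/1
k=1  a_k=1  p_k/q_k = 16/1
(x₁, y₁) = (16, 1);  16² − 255·1² = 1 ✓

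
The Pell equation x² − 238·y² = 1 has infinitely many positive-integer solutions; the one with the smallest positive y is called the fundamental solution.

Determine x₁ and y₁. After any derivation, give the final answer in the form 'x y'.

11663 756

√238 → a₀=15, period (2,2,1,14,1,2,2,30); ℓ=8 even so k=7
step 0: (15, 1)  from 15·(1,0) + (0,1)
…
step 2: (77, 5)  from 2·(31,2) + (15,1)
step 3: (108, 7)  from 1·(77,5) + (31,2)
step 4: (1589, 103)  from 14·(108,7) + (77,5)
step 5: (1697, 110)  from 1·(1589,103) + (108,7)
step 6: (4983, 323)  from 2·(1697,110) + (1589,103)
step 7: (11663, 756)  from 2·(4983,323) + (1697,110)
→ (11663, 756).  Check: 11663²=136025569, 238·756²=136025568, difference 1.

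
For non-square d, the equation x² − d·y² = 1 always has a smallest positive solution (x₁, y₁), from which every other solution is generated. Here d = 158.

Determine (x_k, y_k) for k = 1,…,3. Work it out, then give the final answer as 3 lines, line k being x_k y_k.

7743 616
119908097 9539376
1856896782399 147726776120

√158 → a₀=12, period (1,1,3,12,3,1,1,24); ℓ=8 even so k=7
a_0=12:  p_0=12·1+0=12,  q_0=12·0+1=1
…
a_2=1:  p_2=1·13+12=25,  q_2=1·1+1=2
…
a_5=3:  p_5=3·1081+88=3331,  q_5=3·86+7=265
a_6=1:  p_6=1·3331+1081=4412,  q_6=1·265+86=351
a_7=1:  p_7=1·4412+3331=7743,  q_7=1·351+265=616
→ (7743, 616).  Check: 7743²=59954049, 158·616²=59954048, difference 1.
(x_2, y_2) = (7743·7743 + 158·616·616, 7743·616 + 616·7743) = (119908097, 9539376)
(x_3, y_3) = (7743·119908097 + 158·616·9539376, 7743·9539376 + 616·119908097) = (1856896782399, 147726776120)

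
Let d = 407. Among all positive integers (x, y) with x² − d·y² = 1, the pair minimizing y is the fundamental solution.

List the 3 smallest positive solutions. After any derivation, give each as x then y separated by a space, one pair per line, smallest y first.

√407 → a₀=20, period (5,1,2,1,5,40); ℓ=6 even so k=5
step 0: (20, 1)  from 20·(1,0) + (0,1)
…
step 4: (464, 23)  from 1·(343,17) + (121,6)
step 5: (2663, 132)  from 5·(464,23) + (343,17)
fundamental: x₁=2663, y₁=132  (since 7091569 − 407·17424 = 1)
n=2: (2663,132)∘(2663,132) = (2663·2663+407·132·132, 2663·132+132·2663) = (14183137,703032)
n=3: (14183137,703032)∘(2663,132) = (2663·14183137+407·132·703032, 2663·703032+132·14183137) = (75539384999,3744348300)

2663 132
14183137 703032
75539384999 3744348300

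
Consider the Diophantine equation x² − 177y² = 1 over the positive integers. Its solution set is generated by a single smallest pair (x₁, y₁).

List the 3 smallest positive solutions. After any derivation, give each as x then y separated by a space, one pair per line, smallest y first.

√177 → a₀=13, period (3,3,2,8,2,3,3,26); ℓ=8 even so k=7
i=0: a=13 ⇒ p=13, q=1
i=1: a=3 ⇒ p=40, q=3
…
i=3: a=2 ⇒ p=306, q=23
i=4: a=8 ⇒ p=2581, q=194
i=5: a=2 ⇒ p=5468, q=411
i=6: a=3 ⇒ p=18985, q=1427
i=7: a=3 ⇒ p=62423, q=4692
(x₁, y₁) = (62423, 4692);  62423² − 177·4692² = 1 ✓
(62423+4692√177)^2 = 7793261857 + 585777432√177
(62423+4692√177)^3 = 972957569736599 + 73131969270780√177

62423 4692
7793261857 585777432
972957569736599 73131969270780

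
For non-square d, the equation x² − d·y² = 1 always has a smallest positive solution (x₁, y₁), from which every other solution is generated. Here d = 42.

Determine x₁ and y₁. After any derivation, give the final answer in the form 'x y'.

[6; 2,12] for √42; ℓ=2 ⇒ convergent index 1
a_0=6:  p_0=6·1+0=6,  q_0=6·0+1=1
a_1=2:  p_1=2·6+1=13,  q_1=2·1+0=2
→ (13, 2).  Check: 13²=169, 42·2²=168, difference 1.

13 2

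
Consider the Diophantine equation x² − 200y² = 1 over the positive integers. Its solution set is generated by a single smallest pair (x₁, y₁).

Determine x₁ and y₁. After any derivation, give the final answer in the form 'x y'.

99 7

d=200: √d = [14; 7,28] (ℓ=2, even), read p_1/q_1
step 0: (14, 1)  from 14·(1,0) + (0,1)
step 1: (99, 7)  from 7·(14,1) + (1,0)
→ (99, 7).  Check: 99²=9801, 200·7²=9800, difference 1.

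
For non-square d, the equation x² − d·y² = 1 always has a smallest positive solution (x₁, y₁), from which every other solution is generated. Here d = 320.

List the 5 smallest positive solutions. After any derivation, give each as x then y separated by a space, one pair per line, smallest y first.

161 9
51841 2898
16692641 933147
5374978561 300470436
1730726404001 96750547245

d=320: √d = [17; 1,7,1,34] (ℓ=4, even), read p_3/q_3
i=0: a=17 ⇒ p=17, q=1
i=1: a=1 ⇒ p=18, q=1
i=2: a=7 ⇒ p=143, q=8
i=3: a=1 ⇒ p=161, q=9
fundamental: x₁=161, y₁=9  (since 25921 − 320·81 = 1)
n=2: (161,9)∘(161,9) = (161·161+320·9·9, 161·9+9·161) = (51841,2898)
n=3: (51841,2898)∘(161,9) = (161·51841+320·9·2898, 161·2898+9·51841) = (16692641,933147)
n=4: (16692641,933147)∘(161,9) = (161·16692641+320·9·933147, 161·933147+9·16692641) = (5374978561,300470436)
n=5: (5374978561,300470436)∘(161,9) = (161·5374978561+320·9·300470436, 161·300470436+9·5374978561) = (1730726404001,96750547245)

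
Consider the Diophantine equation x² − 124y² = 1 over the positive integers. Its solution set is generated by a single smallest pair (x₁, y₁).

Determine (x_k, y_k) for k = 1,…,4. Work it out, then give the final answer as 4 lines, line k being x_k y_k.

[11; 7,2,1,1,1,…,2,7,22] for √124; ℓ=16 ⇒ convergent index 15
step 0: (11, 1)  from 11·(1,0) + (0,1)
step 1: (78, 7)  from 7·(11,1) + (1,0)
…
step 3: (245, 22)  from 1·(167,15) + (78,7)
…
step 6: (2383, 214)  from 3·(657,59) + (412,37)
…
step 9: (17583, 1579)  from 1·(14543,1306) + (3040,273)
…
step 12: (152167, 13665)  from 1·(84875,7622) + (67292,6043)
step 13: (237042, 21287)  from 1·(152167,13665) + (84875,7622)
step 14: (626251, 56239)  from 2·(237042,21287) + (152167,13665)
step 15: (4620799, 414960)  from 7·(626251,56239) + (237042,21287)
fundamental: x₁=4620799, y₁=414960  (since 21351783398401 − 124·172191801600 = 1)
n=2: (4620799,414960)∘(4620799,414960) = (4620799·4620799+124·414960·414960, 4620799·414960+414960·4620799) = (42703566796801,3834893506080)
n=3: (42703566796801,3834893506080)∘(4620799,414960) = (4620799·42703566796801+124·414960·3834893506080, 4620799·3834893506080+414960·42703566796801) = (394649197502177907199,35440544156001500880)
n=4: (394649197502177907199,35440544156001500880)∘(4620799,414960) = (4620799·394649197502177907199+124·414960·35440544156001500880, 4620799·35440544156001500880+414960·394649197502177907199) = (3647189234337689639247667201,327527261991011323636100160)

4620799 414960
42703566796801 3834893506080
394649197502177907199 35440544156001500880
3647189234337689639247667201 327527261991011323636100160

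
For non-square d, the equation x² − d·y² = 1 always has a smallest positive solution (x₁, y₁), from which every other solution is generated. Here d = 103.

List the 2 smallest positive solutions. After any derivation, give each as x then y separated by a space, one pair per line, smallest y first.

√103 = [10; 6,1,2,1,1,9,1,1,2,1,6,20, …], period ℓ=12 (even) → k=11
step 0: (10, 1)  from 10·(1,0) + (0,1)
step 1: (61, 6)  from 6·(10,1) + (1,0)
step 2: (71, 7)  from 1·(61,6) + (10,1)
step 3: (203, 20)  from 2·(71,7) + (61,6)
step 4: (274, 27)  from 1·(203,20) + (71,7)
…
step 8: (9611, 947)  from 1·(5044,497) + (4567,450)
…
step 10: (33877, 3338)  from 1·(24266,2391) + (9611,947)
step 11: (227528, 22419)  from 6·(33877,3338) + (24266,2391)
fundamental: x₁=227528, y₁=22419  (since 51768990784 − 103·502611561 = 1)
k=2:  x_2 = 227528·227528+103·22419·22419 = 103537981567,  y_2 = 227528·22419+22419·227528 = 10201900464

227528 22419
103537981567 10201900464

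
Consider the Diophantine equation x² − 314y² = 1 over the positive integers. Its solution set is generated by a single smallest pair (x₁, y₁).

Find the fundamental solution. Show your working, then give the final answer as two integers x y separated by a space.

[17; 1,2,1,1,2,1,34] for √314; ℓ=7 ⇒ convergent index 13
k=0  a_k=17  p_k/q_k = 17/1
k=1  a_k=1  p_k/q_k = 18/1
k=2  a_k=2  p_k/q_k = 53/3
…
k=4  a_k=1  p_k/q_k = 124/7
k=5  a_k=2  p_k/q_k = 319/18
k=6  a_k=1  p_k/q_k = 443/25
k=7  a_k=34  p_k/q_k = 15381/868
k=8  a_k=1  p_k/q_k = 15824/893
k=9  a_k=2  p_k/q_k = 47029/2654
k=10  a_k=1  p_k/q_k = 62853/3547
k=11  a_k=1  p_k/q_k = 109882/6201
k=12  a_k=2  p_k/q_k = 282617/15949
k=13  a_k=1  p_k/q_k = 392499/22150
(x₁, y₁) = (392499, 22150);  392499² − 314·22150² = 1 ✓

392499 22150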